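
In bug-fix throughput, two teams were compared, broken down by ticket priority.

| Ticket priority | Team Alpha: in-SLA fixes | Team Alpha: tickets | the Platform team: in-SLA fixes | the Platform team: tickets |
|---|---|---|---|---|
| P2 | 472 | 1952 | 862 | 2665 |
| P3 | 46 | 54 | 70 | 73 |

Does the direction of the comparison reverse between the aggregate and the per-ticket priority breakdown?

P2: Team Alpha 472/1952 = 24.2%, the Platform team 862/2665 = 32.3% → the Platform team
P3: Team Alpha 46/54 = 85.2%, the Platform team 70/73 = 95.9% → the Platform team
Overall: Team Alpha 518/2006 = 25.8%, the Platform team 932/2738 = 34.0% → the Platform team
The Platform team wins overall and in every ticket group — no reversal.

No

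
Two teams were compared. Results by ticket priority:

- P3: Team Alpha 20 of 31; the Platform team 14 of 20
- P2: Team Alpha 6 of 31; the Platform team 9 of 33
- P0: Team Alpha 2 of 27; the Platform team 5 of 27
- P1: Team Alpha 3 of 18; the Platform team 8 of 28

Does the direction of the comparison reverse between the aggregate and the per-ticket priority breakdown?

No

P3: Team Alpha 20/31 = 64.5%, the Platform team 14/20 = 70.0% → the Platform team
P2: Team Alpha 6/31 = 19.4%, the Platform team 9/33 = 27.3% → the Platform team
P0: Team Alpha 2/27 = 7.4%, the Platform team 5/27 = 18.5% → the Platform team
P1: Team Alpha 3/18 = 16.7%, the Platform team 8/28 = 28.6% → the Platform team
Overall: Team Alpha 31/107 = 29.0%, the Platform team 36/108 = 33.3% → the Platform team
The Platform team wins overall and in every ticket group — no reversal.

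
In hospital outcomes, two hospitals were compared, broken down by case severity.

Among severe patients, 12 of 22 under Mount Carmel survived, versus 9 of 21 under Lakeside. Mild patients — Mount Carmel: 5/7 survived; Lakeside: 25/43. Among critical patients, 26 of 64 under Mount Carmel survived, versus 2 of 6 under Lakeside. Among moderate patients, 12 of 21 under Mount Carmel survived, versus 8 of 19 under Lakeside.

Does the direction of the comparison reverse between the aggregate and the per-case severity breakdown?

Yes

Severe: Mount Carmel 12/22 = 54.5%, Lakeside 9/21 = 42.9% → Mount Carmel
Mild: Mount Carmel 5/7 = 71.4%, Lakeside 25/43 = 58.1% → Mount Carmel
Critical: Mount Carmel 26/64 = 40.6%, Lakeside 2/6 = 33.3% → Mount Carmel
Moderate: Mount Carmel 12/21 = 57.1%, Lakeside 8/19 = 42.1% → Mount Carmel
Overall: Mount Carmel 55/114 = 48.2%, Lakeside 44/89 = 49.4% → Lakeside
Mount Carmel wins each case group but Lakeside wins overall — the comparison reverses. Mount Carmel's patients skew toward critical, which has a lower base rate.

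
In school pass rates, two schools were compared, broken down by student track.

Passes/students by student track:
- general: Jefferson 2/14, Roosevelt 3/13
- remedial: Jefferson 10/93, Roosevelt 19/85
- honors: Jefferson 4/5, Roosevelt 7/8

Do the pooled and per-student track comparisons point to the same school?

Yes

General: Jefferson 2/14 = 14.3%, Roosevelt 3/13 = 23.1% → Roosevelt
Remedial: Jefferson 10/93 = 10.8%, Roosevelt 19/85 = 22.4% → Roosevelt
Honors: Jefferson 4/5 = 80.0%, Roosevelt 7/8 = 87.5% → Roosevelt
Overall: Jefferson 16/112 = 14.3%, Roosevelt 29/106 = 27.4% → Roosevelt
Roosevelt wins overall and in every student group — no reversal.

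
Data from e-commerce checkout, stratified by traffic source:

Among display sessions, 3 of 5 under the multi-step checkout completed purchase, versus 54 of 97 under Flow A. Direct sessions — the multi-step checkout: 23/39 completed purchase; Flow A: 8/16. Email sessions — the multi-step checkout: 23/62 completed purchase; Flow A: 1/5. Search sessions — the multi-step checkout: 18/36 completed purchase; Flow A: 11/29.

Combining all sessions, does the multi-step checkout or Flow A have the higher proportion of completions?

Display: the multi-step checkout 3/5 = 60.0%, Flow A 54/97 = 55.7% → the multi-step checkout
Direct: the multi-step checkout 23/39 = 59.0%, Flow A 8/16 = 50.0% → the multi-step checkout
Email: the multi-step checkout 23/62 = 37.1%, Flow A 1/5 = 20.0% → the multi-step checkout
Search: the multi-step checkout 18/36 = 50.0%, Flow A 11/29 = 37.9% → the multi-step checkout
Overall: the multi-step checkout 67/142 = 47.2%, Flow A 74/147 = 50.3% → Flow A
(The multi-step checkout wins every traffic group but Flow A wins overall — the multi-step checkout's sessions skew toward the low-rate email group.)

Flow A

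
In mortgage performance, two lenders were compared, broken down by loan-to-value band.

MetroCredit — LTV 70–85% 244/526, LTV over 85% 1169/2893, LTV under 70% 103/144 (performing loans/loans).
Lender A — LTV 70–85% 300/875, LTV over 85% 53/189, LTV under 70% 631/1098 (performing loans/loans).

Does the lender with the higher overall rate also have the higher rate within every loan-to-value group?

No

LTV 70–85%: MetroCredit 244/526 = 46.4%, Lender A 300/875 = 34.3% → MetroCredit
LTV over 85%: MetroCredit 1169/2893 = 40.4%, Lender A 53/189 = 28.0% → MetroCredit
LTV under 70%: MetroCredit 103/144 = 71.5%, Lender A 631/1098 = 57.5% → MetroCredit
Overall: MetroCredit 1516/3563 = 42.5%, Lender A 984/2162 = 45.5% → Lender A
MetroCredit wins each loan-to-value group but Lender A wins overall — the comparison reverses. MetroCredit's loans skew toward LTV over 85%, which has a lower base rate.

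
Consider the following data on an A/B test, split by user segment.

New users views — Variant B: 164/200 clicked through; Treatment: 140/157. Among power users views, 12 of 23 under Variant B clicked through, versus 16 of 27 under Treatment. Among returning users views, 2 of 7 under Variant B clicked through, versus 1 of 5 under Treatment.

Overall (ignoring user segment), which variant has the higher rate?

Treatment

New users: Variant B 164/200 = 82.0%, Treatment 140/157 = 89.2% → Treatment
Power users: Variant B 12/23 = 52.2%, Treatment 16/27 = 59.3% → Treatment
Returning users: Variant B 2/7 = 28.6%, Treatment 1/5 = 20.0% → Variant B
Overall: Variant B 178/230 = 77.4%, Treatment 157/189 = 83.1% → Treatment
(Neither sweeps every user group, but Treatment has the higher pooled rate.)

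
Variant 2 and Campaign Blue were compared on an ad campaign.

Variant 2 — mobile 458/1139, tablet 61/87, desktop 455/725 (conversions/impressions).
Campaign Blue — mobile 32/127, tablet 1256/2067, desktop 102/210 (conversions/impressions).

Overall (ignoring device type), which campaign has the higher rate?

Mobile: Variant 2 458/1139 = 40.2%, Campaign Blue 32/127 = 25.2% → Variant 2
Tablet: Variant 2 61/87 = 70.1%, Campaign Blue 1256/2067 = 60.8% → Variant 2
Desktop: Variant 2 455/725 = 62.8%, Campaign Blue 102/210 = 48.6% → Variant 2
Overall: Variant 2 974/1951 = 49.9%, Campaign Blue 1390/2404 = 57.8% → Campaign Blue
(Variant 2 wins every device group but Campaign Blue wins overall — Variant 2's impressions skew toward the low-rate mobile group.)

Campaign Blue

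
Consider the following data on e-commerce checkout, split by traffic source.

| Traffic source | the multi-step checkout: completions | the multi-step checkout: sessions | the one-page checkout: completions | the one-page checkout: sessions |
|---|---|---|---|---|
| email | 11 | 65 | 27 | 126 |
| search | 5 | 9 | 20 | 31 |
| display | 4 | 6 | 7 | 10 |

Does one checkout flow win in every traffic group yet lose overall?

Email: the multi-step checkout 11/65 = 16.9%, the one-page checkout 27/126 = 21.4% → the one-page checkout
Search: the multi-step checkout 5/9 = 55.6%, the one-page checkout 20/31 = 64.5% → the one-page checkout
Display: the multi-step checkout 4/6 = 66.7%, the one-page checkout 7/10 = 70.0% → the one-page checkout
Overall: the multi-step checkout 20/80 = 25.0%, the one-page checkout 54/167 = 32.3% → the one-page checkout
The one-page checkout wins overall and in every traffic group — no reversal.

No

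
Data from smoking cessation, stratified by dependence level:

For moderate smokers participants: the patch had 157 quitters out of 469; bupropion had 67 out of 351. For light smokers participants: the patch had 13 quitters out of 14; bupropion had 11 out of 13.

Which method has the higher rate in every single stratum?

the patch

Moderate smokers: the patch 157/469 = 33.5%, bupropion 67/351 = 19.1% → the patch
Light smokers: the patch 13/14 = 92.9%, bupropion 11/13 = 84.6% → the patch
The patch has the higher rate in both groups.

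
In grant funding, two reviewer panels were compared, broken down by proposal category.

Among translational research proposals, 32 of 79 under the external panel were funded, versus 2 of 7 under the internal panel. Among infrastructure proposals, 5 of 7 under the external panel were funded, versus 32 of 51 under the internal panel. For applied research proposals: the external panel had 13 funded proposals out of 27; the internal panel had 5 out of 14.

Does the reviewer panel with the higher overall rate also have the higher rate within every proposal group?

Translational research: the external panel 32/79 = 40.5%, the internal panel 2/7 = 28.6% → the external panel
Infrastructure: the external panel 5/7 = 71.4%, the internal panel 32/51 = 62.7% → the external panel
Applied research: the external panel 13/27 = 48.1%, the internal panel 5/14 = 35.7% → the external panel
Overall: the external panel 50/113 = 44.2%, the internal panel 39/72 = 54.2% → the internal panel
The external panel wins each proposal group but the internal panel wins overall — the comparison reverses. The external panel's proposals skew toward translational research, which has a lower base rate.

No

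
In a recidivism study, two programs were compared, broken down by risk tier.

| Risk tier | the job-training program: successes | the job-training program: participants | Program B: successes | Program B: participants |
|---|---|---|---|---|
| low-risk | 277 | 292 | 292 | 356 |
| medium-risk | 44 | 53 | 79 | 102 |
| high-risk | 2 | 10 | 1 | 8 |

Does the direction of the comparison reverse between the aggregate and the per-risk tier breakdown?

No

Low-risk: the job-training program 277/292 = 94.9%, Program B 292/356 = 82.0% → the job-training program
Medium-risk: the job-training program 44/53 = 83.0%, Program B 79/102 = 77.5% → the job-training program
High-risk: the job-training program 2/10 = 20.0%, Program B 1/8 = 12.5% → the job-training program
Overall: the job-training program 323/355 = 91.0%, Program B 372/466 = 79.8% → the job-training program
The job-training program wins overall and in every risk group — no reversal.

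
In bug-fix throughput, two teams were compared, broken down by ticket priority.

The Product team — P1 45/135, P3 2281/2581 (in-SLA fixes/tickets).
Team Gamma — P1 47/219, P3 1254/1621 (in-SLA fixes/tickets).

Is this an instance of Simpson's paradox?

P1: the Product team 45/135 = 33.3%, Team Gamma 47/219 = 21.5% → the Product team
P3: the Product team 2281/2581 = 88.4%, Team Gamma 1254/1621 = 77.4% → the Product team
Overall: the Product team 2326/2716 = 85.6%, Team Gamma 1301/1840 = 70.7% → the Product team
The Product team wins overall and in every ticket group — no reversal.

No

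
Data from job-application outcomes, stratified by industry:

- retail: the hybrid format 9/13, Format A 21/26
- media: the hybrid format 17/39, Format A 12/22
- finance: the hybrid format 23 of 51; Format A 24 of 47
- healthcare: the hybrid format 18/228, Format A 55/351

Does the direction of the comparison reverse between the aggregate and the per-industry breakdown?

No

Retail: the hybrid format 9/13 = 69.2%, Format A 21/26 = 80.8% → Format A
Media: the hybrid format 17/39 = 43.6%, Format A 12/22 = 54.5% → Format A
Finance: the hybrid format 23/51 = 45.1%, Format A 24/47 = 51.1% → Format A
Healthcare: the hybrid format 18/228 = 7.9%, Format A 55/351 = 15.7% → Format A
Overall: the hybrid format 67/331 = 20.2%, Format A 112/446 = 25.1% → Format A
Format A wins overall and in every industry group — no reversal.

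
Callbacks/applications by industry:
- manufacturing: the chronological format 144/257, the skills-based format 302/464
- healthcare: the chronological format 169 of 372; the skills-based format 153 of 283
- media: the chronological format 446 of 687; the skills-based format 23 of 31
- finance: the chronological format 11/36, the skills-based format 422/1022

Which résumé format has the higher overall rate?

Manufacturing: the chronological format 144/257 = 56.0%, the skills-based format 302/464 = 65.1% → the skills-based format
Healthcare: the chronological format 169/372 = 45.4%, the skills-based format 153/283 = 54.1% → the skills-based format
Media: the chronological format 446/687 = 64.9%, the skills-based format 23/31 = 74.2% → the skills-based format
Finance: the chronological format 11/36 = 30.6%, the skills-based format 422/1022 = 41.3% → the skills-based format
Overall: the chronological format 770/1352 = 57.0%, the skills-based format 900/1800 = 50.0% → the chronological format
(The skills-based format wins every industry group but the chronological format wins overall — the skills-based format's applications skew toward the low-rate finance group.)

the chronological format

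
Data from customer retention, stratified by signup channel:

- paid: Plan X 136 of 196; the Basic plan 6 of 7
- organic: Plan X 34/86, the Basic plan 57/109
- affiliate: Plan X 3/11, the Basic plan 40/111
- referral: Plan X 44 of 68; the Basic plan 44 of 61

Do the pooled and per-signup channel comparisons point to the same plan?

No

Paid: Plan X 136/196 = 69.4%, the Basic plan 6/7 = 85.7% → the Basic plan
Organic: Plan X 34/86 = 39.5%, the Basic plan 57/109 = 52.3% → the Basic plan
Affiliate: Plan X 3/11 = 27.3%, the Basic plan 40/111 = 36.0% → the Basic plan
Referral: Plan X 44/68 = 64.7%, the Basic plan 44/61 = 72.1% → the Basic plan
Overall: Plan X 217/361 = 60.1%, the Basic plan 147/288 = 51.0% → Plan X
The Basic plan wins each signup group but Plan X wins overall — the comparison reverses. The Basic plan's customers skew toward affiliate, which has a lower base rate.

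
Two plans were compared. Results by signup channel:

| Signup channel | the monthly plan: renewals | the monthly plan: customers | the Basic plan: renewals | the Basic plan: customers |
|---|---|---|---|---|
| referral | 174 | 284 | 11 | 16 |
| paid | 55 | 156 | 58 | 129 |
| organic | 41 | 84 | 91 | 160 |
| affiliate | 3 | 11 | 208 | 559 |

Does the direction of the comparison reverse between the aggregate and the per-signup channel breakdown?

Yes

Referral: the monthly plan 174/284 = 61.3%, the Basic plan 11/16 = 68.8% → the Basic plan
Paid: the monthly plan 55/156 = 35.3%, the Basic plan 58/129 = 45.0% → the Basic plan
Organic: the monthly plan 41/84 = 48.8%, the Basic plan 91/160 = 56.9% → the Basic plan
Affiliate: the monthly plan 3/11 = 27.3%, the Basic plan 208/559 = 37.2% → the Basic plan
Overall: the monthly plan 273/535 = 51.0%, the Basic plan 368/864 = 42.6% → the monthly plan
The Basic plan wins each signup group but the monthly plan wins overall — the comparison reverses. The Basic plan's customers skew toward affiliate, which has a lower base rate.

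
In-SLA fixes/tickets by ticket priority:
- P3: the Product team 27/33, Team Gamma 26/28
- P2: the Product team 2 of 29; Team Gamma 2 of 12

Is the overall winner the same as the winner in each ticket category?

P3: the Product team 27/33 = 81.8%, Team Gamma 26/28 = 92.9% → Team Gamma
P2: the Product team 2/29 = 6.9%, Team Gamma 2/12 = 16.7% → Team Gamma
Overall: the Product team 29/62 = 46.8%, Team Gamma 28/40 = 70.0% → Team Gamma
Team Gamma wins overall and in every ticket group — no reversal.

Yes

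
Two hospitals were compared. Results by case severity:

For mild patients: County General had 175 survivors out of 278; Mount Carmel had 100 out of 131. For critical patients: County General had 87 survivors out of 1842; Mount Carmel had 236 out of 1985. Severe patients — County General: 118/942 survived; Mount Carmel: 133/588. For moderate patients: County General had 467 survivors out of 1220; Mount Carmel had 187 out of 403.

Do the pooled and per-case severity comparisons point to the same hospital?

Yes

Mild: County General 175/278 = 62.9%, Mount Carmel 100/131 = 76.3% → Mount Carmel
Critical: County General 87/1842 = 4.7%, Mount Carmel 236/1985 = 11.9% → Mount Carmel
Severe: County General 118/942 = 12.5%, Mount Carmel 133/588 = 22.6% → Mount Carmel
Moderate: County General 467/1220 = 38.3%, Mount Carmel 187/403 = 46.4% → Mount Carmel
Overall: County General 847/4282 = 19.8%, Mount Carmel 656/3107 = 21.1% → Mount Carmel
Mount Carmel wins overall and in every case group — no reversal.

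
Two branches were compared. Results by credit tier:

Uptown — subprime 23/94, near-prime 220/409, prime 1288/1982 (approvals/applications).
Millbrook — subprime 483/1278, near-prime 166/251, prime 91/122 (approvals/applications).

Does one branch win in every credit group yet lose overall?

Yes

Subprime: Uptown 23/94 = 24.5%, Millbrook 483/1278 = 37.8% → Millbrook
Near-prime: Uptown 220/409 = 53.8%, Millbrook 166/251 = 66.1% → Millbrook
Prime: Uptown 1288/1982 = 65.0%, Millbrook 91/122 = 74.6% → Millbrook
Overall: Uptown 1531/2485 = 61.6%, Millbrook 740/1651 = 44.8% → Uptown
Millbrook wins each credit group but Uptown wins overall — the comparison reverses. Millbrook's applications skew toward subprime, which has a lower base rate.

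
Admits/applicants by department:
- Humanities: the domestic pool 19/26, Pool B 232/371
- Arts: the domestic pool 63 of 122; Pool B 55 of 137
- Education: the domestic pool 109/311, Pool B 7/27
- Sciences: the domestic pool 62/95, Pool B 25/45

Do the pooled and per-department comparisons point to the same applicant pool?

Humanities: the domestic pool 19/26 = 73.1%, Pool B 232/371 = 62.5% → the domestic pool
Arts: the domestic pool 63/122 = 51.6%, Pool B 55/137 = 40.1% → the domestic pool
Education: the domestic pool 109/311 = 35.0%, Pool B 7/27 = 25.9% → the domestic pool
Sciences: the domestic pool 62/95 = 65.3%, Pool B 25/45 = 55.6% → the domestic pool
Overall: the domestic pool 253/554 = 45.7%, Pool B 319/580 = 55.0% → Pool B
The domestic pool wins each department group but Pool B wins overall — the comparison reverses. The domestic pool's applicants skew toward Education, which has a lower base rate.

No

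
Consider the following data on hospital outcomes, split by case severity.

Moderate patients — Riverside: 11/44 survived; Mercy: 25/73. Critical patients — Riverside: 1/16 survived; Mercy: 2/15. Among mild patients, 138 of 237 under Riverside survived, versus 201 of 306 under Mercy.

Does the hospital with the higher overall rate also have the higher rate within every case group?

Yes

Moderate: Riverside 11/44 = 25.0%, Mercy 25/73 = 34.2% → Mercy
Critical: Riverside 1/16 = 6.2%, Mercy 2/15 = 13.3% → Mercy
Mild: Riverside 138/237 = 58.2%, Mercy 201/306 = 65.7% → Mercy
Overall: Riverside 150/297 = 50.5%, Mercy 228/394 = 57.9% → Mercy
Mercy wins overall and in every case group — no reversal.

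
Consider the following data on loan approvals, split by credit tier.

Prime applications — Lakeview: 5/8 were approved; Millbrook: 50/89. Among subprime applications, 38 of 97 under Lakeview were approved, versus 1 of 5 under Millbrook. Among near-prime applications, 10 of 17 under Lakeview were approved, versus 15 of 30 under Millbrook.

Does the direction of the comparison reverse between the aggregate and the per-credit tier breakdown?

Prime: Lakeview 5/8 = 62.5%, Millbrook 50/89 = 56.2% → Lakeview
Subprime: Lakeview 38/97 = 39.2%, Millbrook 1/5 = 20.0% → Lakeview
Near-prime: Lakeview 10/17 = 58.8%, Millbrook 15/30 = 50.0% → Lakeview
Overall: Lakeview 53/122 = 43.4%, Millbrook 66/124 = 53.2% → Millbrook
Lakeview wins each credit group but Millbrook wins overall — the comparison reverses. Lakeview's applications skew toward subprime, which has a lower base rate.

Yes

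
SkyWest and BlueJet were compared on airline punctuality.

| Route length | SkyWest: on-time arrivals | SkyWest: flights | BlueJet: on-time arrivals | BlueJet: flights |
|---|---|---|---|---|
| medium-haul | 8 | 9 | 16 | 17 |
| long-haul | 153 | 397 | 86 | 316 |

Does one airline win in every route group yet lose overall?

No

Medium-haul: SkyWest 8/9 = 88.9%, BlueJet 16/17 = 94.1% → BlueJet
Long-haul: SkyWest 153/397 = 38.5%, BlueJet 86/316 = 27.2% → SkyWest
Overall: SkyWest 161/406 = 39.7%, BlueJet 102/333 = 30.6% → SkyWest
Neither sweeps: SkyWest wins 1 of 2 groups, BlueJet wins 1. SkyWest wins overall but not every group — no Simpson reversal.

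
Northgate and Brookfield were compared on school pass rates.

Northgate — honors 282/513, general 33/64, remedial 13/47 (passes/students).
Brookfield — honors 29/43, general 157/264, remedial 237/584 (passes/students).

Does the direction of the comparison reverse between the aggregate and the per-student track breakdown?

Honors: Northgate 282/513 = 55.0%, Brookfield 29/43 = 67.4% → Brookfield
General: Northgate 33/64 = 51.6%, Brookfield 157/264 = 59.5% → Brookfield
Remedial: Northgate 13/47 = 27.7%, Brookfield 237/584 = 40.6% → Brookfield
Overall: Northgate 328/624 = 52.6%, Brookfield 423/891 = 47.5% → Northgate
Brookfield wins each student group but Northgate wins overall — the comparison reverses. Brookfield's students skew toward remedial, which has a lower base rate.

Yes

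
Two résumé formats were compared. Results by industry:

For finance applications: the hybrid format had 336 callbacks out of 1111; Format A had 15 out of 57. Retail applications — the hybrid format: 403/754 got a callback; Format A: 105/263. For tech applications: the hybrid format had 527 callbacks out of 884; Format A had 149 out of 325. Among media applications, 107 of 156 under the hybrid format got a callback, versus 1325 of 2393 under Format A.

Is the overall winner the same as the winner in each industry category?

No

Finance: the hybrid format 336/1111 = 30.2%, Format A 15/57 = 26.3% → the hybrid format
Retail: the hybrid format 403/754 = 53.4%, Format A 105/263 = 39.9% → the hybrid format
Tech: the hybrid format 527/884 = 59.6%, Format A 149/325 = 45.8% → the hybrid format
Media: the hybrid format 107/156 = 68.6%, Format A 1325/2393 = 55.4% → the hybrid format
Overall: the hybrid format 1373/2905 = 47.3%, Format A 1594/3038 = 52.5% → Format A
The hybrid format wins each industry group but Format A wins overall — the comparison reverses. The hybrid format's applications skew toward finance, which has a lower base rate.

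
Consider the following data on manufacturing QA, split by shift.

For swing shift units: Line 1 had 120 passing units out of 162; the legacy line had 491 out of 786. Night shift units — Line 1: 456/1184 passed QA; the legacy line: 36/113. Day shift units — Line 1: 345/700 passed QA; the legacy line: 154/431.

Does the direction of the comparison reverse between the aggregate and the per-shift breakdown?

Swing shift: Line 1 120/162 = 74.1%, the legacy line 491/786 = 62.5% → Line 1
Night shift: Line 1 456/1184 = 38.5%, the legacy line 36/113 = 31.9% → Line 1
Day shift: Line 1 345/700 = 49.3%, the legacy line 154/431 = 35.7% → Line 1
Overall: Line 1 921/2046 = 45.0%, the legacy line 681/1330 = 51.2% → the legacy line
Line 1 wins each shift group but the legacy line wins overall — the comparison reverses. Line 1's units skew toward night shift, which has a lower base rate.

Yes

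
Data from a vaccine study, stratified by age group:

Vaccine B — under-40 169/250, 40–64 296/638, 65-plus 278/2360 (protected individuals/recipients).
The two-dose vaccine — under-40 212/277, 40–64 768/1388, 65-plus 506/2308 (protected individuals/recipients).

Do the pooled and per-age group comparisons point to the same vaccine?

Yes

Under-40: Vaccine B 169/250 = 67.6%, the two-dose vaccine 212/277 = 76.5% → the two-dose vaccine
40–64: Vaccine B 296/638 = 46.4%, the two-dose vaccine 768/1388 = 55.3% → the two-dose vaccine
65-plus: Vaccine B 278/2360 = 11.8%, the two-dose vaccine 506/2308 = 21.9% → the two-dose vaccine
Overall: Vaccine B 743/3248 = 22.9%, the two-dose vaccine 1486/3973 = 37.4% → the two-dose vaccine
The two-dose vaccine wins overall and in every age group — no reversal.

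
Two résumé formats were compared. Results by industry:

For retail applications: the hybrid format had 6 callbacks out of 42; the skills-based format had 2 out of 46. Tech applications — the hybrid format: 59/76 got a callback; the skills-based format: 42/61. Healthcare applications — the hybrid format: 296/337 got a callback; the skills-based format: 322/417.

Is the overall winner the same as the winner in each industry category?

Retail: the hybrid format 6/42 = 14.3%, the skills-based format 2/46 = 4.3% → the hybrid format
Tech: the hybrid format 59/76 = 77.6%, the skills-based format 42/61 = 68.9% → the hybrid format
Healthcare: the hybrid format 296/337 = 87.8%, the skills-based format 322/417 = 77.2% → the hybrid format
Overall: the hybrid format 361/455 = 79.3%, the skills-based format 366/524 = 69.8% → the hybrid format
The hybrid format wins overall and in every industry group — no reversal.

Yes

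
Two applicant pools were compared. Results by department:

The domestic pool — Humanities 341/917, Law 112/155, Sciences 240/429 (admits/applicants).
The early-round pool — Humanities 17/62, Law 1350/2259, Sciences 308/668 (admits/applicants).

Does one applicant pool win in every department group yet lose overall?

Yes

Humanities: the domestic pool 341/917 = 37.2%, the early-round pool 17/62 = 27.4% → the domestic pool
Law: the domestic pool 112/155 = 72.3%, the early-round pool 1350/2259 = 59.8% → the domestic pool
Sciences: the domestic pool 240/429 = 55.9%, the early-round pool 308/668 = 46.1% → the domestic pool
Overall: the domestic pool 693/1501 = 46.2%, the early-round pool 1675/2989 = 56.0% → the early-round pool
The domestic pool wins each department group but the early-round pool wins overall — the comparison reverses. The domestic pool's applicants skew toward Humanities, which has a lower base rate.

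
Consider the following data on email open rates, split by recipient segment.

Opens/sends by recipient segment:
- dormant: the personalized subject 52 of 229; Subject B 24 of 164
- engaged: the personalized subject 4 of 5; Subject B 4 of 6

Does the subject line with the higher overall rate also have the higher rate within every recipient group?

Dormant: the personalized subject 52/229 = 22.7%, Subject B 24/164 = 14.6% → the personalized subject
Engaged: the personalized subject 4/5 = 80.0%, Subject B 4/6 = 66.7% → the personalized subject
Overall: the personalized subject 56/234 = 23.9%, Subject B 28/170 = 16.5% → the personalized subject
The personalized subject wins overall and in every recipient group — no reversal.

Yes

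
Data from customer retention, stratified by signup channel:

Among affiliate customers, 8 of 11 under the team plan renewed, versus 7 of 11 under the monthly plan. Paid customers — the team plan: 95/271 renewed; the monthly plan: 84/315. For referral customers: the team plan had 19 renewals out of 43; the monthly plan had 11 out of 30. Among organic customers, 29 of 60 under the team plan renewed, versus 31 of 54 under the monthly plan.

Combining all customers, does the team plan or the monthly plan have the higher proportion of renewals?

the team plan

Affiliate: the team plan 8/11 = 72.7%, the monthly plan 7/11 = 63.6% → the team plan
Paid: the team plan 95/271 = 35.1%, the monthly plan 84/315 = 26.7% → the team plan
Referral: the team plan 19/43 = 44.2%, the monthly plan 11/30 = 36.7% → the team plan
Organic: the team plan 29/60 = 48.3%, the monthly plan 31/54 = 57.4% → the monthly plan
Overall: the team plan 151/385 = 39.2%, the monthly plan 133/410 = 32.4% → the team plan
(Neither sweeps every signup group, but the team plan has the higher pooled rate.)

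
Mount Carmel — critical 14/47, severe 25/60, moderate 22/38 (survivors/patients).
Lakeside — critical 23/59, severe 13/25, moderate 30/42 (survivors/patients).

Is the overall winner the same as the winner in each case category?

Critical: Mount Carmel 14/47 = 29.8%, Lakeside 23/59 = 39.0% → Lakeside
Severe: Mount Carmel 25/60 = 41.7%, Lakeside 13/25 = 52.0% → Lakeside
Moderate: Mount Carmel 22/38 = 57.9%, Lakeside 30/42 = 71.4% → Lakeside
Overall: Mount Carmel 61/145 = 42.1%, Lakeside 66/126 = 52.4% → Lakeside
Lakeside wins overall and in every case group — no reversal.

Yes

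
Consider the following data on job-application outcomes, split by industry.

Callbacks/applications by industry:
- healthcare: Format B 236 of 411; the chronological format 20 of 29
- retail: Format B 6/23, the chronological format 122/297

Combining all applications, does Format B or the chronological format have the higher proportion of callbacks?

Healthcare: Format B 236/411 = 57.4%, the chronological format 20/29 = 69.0% → the chronological format
Retail: Format B 6/23 = 26.1%, the chronological format 122/297 = 41.1% → the chronological format
Overall: Format B 242/434 = 55.8%, the chronological format 142/326 = 43.6% → Format B
(The chronological format wins every industry group but Format B wins overall — the chronological format's applications skew toward the low-rate retail group.)

Format B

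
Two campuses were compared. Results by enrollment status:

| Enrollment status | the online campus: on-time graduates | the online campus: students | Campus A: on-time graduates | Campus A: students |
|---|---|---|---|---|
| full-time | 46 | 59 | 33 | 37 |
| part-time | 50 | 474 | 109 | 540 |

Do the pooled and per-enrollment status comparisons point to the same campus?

Full-time: the online campus 46/59 = 78.0%, Campus A 33/37 = 89.2% → Campus A
Part-time: the online campus 50/474 = 10.5%, Campus A 109/540 = 20.2% → Campus A
Overall: the online campus 96/533 = 18.0%, Campus A 142/577 = 24.6% → Campus A
Campus A wins overall and in every enrollment group — no reversal.

Yes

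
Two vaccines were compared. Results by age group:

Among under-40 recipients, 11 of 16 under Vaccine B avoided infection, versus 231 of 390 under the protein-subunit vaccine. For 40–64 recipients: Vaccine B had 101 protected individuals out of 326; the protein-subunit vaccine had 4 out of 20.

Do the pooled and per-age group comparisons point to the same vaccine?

Under-40: Vaccine B 11/16 = 68.8%, the protein-subunit vaccine 231/390 = 59.2% → Vaccine B
40–64: Vaccine B 101/326 = 31.0%, the protein-subunit vaccine 4/20 = 20.0% → Vaccine B
Overall: Vaccine B 112/342 = 32.7%, the protein-subunit vaccine 235/410 = 57.3% → the protein-subunit vaccine
Vaccine B wins each age group but the protein-subunit vaccine wins overall — the comparison reverses. Vaccine B's recipients skew toward 40–64, which has a lower base rate.

No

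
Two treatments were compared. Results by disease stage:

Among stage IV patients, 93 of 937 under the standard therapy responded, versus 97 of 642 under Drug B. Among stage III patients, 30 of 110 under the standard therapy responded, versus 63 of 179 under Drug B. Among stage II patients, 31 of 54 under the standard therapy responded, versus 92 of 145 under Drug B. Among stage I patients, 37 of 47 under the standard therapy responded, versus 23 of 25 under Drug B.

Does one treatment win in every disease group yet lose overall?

No

Stage IV: the standard therapy 93/937 = 9.9%, Drug B 97/642 = 15.1% → Drug B
Stage III: the standard therapy 30/110 = 27.3%, Drug B 63/179 = 35.2% → Drug B
Stage II: the standard therapy 31/54 = 57.4%, Drug B 92/145 = 63.4% → Drug B
Stage I: the standard therapy 37/47 = 78.7%, Drug B 23/25 = 92.0% → Drug B
Overall: the standard therapy 191/1148 = 16.6%, Drug B 275/991 = 27.7% → Drug B
Drug B wins overall and in every disease group — no reversal.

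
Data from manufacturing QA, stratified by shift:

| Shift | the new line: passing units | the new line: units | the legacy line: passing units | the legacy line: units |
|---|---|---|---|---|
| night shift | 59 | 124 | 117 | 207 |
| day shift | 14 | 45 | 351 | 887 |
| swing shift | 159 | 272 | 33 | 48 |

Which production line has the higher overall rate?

the new line

Night shift: the new line 59/124 = 47.6%, the legacy line 117/207 = 56.5% → the legacy line
Day shift: the new line 14/45 = 31.1%, the legacy line 351/887 = 39.6% → the legacy line
Swing shift: the new line 159/272 = 58.5%, the legacy line 33/48 = 68.8% → the legacy line
Overall: the new line 232/441 = 52.6%, the legacy line 501/1142 = 43.9% → the new line
(The legacy line wins every shift group but the new line wins overall — the legacy line's units skew toward the low-rate day shift group.)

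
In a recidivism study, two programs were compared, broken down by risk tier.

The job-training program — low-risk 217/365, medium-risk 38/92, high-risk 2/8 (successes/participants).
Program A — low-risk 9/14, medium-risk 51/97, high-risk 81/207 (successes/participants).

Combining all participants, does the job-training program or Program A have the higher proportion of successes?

the job-training program

Low-risk: the job-training program 217/365 = 59.5%, Program A 9/14 = 64.3% → Program A
Medium-risk: the job-training program 38/92 = 41.3%, Program A 51/97 = 52.6% → Program A
High-risk: the job-training program 2/8 = 25.0%, Program A 81/207 = 39.1% → Program A
Overall: the job-training program 257/465 = 55.3%, Program A 141/318 = 44.3% → the job-training program
(Program A wins every risk group but the job-training program wins overall — Program A's participants skew toward the low-rate high-risk group.)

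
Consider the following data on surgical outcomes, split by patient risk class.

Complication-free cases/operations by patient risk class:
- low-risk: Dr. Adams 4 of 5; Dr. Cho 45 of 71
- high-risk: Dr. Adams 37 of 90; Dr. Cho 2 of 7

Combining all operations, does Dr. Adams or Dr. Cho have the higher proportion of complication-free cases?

Dr. Cho

Low-risk: Dr. Adams 4/5 = 80.0%, Dr. Cho 45/71 = 63.4% → Dr. Adams
High-risk: Dr. Adams 37/90 = 41.1%, Dr. Cho 2/7 = 28.6% → Dr. Adams
Overall: Dr. Adams 41/95 = 43.2%, Dr. Cho 47/78 = 60.3% → Dr. Cho
(Dr. Adams wins every patient risk group but Dr. Cho wins overall — Dr. Adams's operations skew toward the low-rate high-risk group.)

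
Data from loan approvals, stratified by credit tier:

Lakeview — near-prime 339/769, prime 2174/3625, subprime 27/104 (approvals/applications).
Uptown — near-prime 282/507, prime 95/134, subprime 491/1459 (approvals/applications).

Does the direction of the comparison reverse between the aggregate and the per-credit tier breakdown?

Near-prime: Lakeview 339/769 = 44.1%, Uptown 282/507 = 55.6% → Uptown
Prime: Lakeview 2174/3625 = 60.0%, Uptown 95/134 = 70.9% → Uptown
Subprime: Lakeview 27/104 = 26.0%, Uptown 491/1459 = 33.7% → Uptown
Overall: Lakeview 2540/4498 = 56.5%, Uptown 868/2100 = 41.3% → Lakeview
Uptown wins each credit group but Lakeview wins overall — the comparison reverses. Uptown's applications skew toward subprime, which has a lower base rate.

Yes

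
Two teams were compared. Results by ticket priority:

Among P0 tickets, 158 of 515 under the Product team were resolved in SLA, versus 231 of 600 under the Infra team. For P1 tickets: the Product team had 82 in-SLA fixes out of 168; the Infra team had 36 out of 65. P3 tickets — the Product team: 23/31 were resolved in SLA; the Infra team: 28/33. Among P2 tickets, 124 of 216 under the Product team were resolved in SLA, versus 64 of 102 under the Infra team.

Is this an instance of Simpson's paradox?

P0: the Product team 158/515 = 30.7%, the Infra team 231/600 = 38.5% → the Infra team
P1: the Product team 82/168 = 48.8%, the Infra team 36/65 = 55.4% → the Infra team
P3: the Product team 23/31 = 74.2%, the Infra team 28/33 = 84.8% → the Infra team
P2: the Product team 124/216 = 57.4%, the Infra team 64/102 = 62.7% → the Infra team
Overall: the Product team 387/930 = 41.6%, the Infra team 359/800 = 44.9% → the Infra team
The Infra team wins overall and in every ticket group — no reversal.

No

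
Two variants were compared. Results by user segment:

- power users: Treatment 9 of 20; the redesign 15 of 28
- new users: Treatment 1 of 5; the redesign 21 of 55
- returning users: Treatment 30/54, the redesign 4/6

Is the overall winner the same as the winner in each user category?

No

Power users: Treatment 9/20 = 45.0%, the redesign 15/28 = 53.6% → the redesign
New users: Treatment 1/5 = 20.0%, the redesign 21/55 = 38.2% → the redesign
Returning users: Treatment 30/54 = 55.6%, the redesign 4/6 = 66.7% → the redesign
Overall: Treatment 40/79 = 50.6%, the redesign 40/89 = 44.9% → Treatment
The redesign wins each user group but Treatment wins overall — the comparison reverses. The redesign's views skew toward new users, which has a lower base rate.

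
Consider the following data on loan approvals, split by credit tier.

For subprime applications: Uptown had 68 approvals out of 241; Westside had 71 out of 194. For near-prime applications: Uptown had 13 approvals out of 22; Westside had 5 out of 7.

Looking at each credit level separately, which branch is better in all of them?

Westside

Subprime: Uptown 68/241 = 28.2%, Westside 71/194 = 36.6% → Westside
Near-prime: Uptown 13/22 = 59.1%, Westside 5/7 = 71.4% → Westside
Westside has the higher rate in both groups.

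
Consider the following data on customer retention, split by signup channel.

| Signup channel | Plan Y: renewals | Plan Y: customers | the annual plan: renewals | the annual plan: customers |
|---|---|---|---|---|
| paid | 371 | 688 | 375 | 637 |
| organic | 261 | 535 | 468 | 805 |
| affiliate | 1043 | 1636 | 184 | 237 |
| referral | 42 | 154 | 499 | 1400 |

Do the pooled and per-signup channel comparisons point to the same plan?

Paid: Plan Y 371/688 = 53.9%, the annual plan 375/637 = 58.9% → the annual plan
Organic: Plan Y 261/535 = 48.8%, the annual plan 468/805 = 58.1% → the annual plan
Affiliate: Plan Y 1043/1636 = 63.8%, the annual plan 184/237 = 77.6% → the annual plan
Referral: Plan Y 42/154 = 27.3%, the annual plan 499/1400 = 35.6% → the annual plan
Overall: Plan Y 1717/3013 = 57.0%, the annual plan 1526/3079 = 49.6% → Plan Y
The annual plan wins each signup group but Plan Y wins overall — the comparison reverses. The annual plan's customers skew toward referral, which has a lower base rate.

No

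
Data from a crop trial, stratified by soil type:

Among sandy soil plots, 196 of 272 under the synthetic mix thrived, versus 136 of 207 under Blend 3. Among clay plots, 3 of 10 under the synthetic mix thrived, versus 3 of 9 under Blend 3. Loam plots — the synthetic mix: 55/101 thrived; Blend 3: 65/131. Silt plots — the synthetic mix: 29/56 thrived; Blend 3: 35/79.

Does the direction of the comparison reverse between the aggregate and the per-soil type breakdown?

Sandy soil: the synthetic mix 196/272 = 72.1%, Blend 3 136/207 = 65.7% → the synthetic mix
Clay: the synthetic mix 3/10 = 30.0%, Blend 3 3/9 = 33.3% → Blend 3
Loam: the synthetic mix 55/101 = 54.5%, Blend 3 65/131 = 49.6% → the synthetic mix
Silt: the synthetic mix 29/56 = 51.8%, Blend 3 35/79 = 44.3% → the synthetic mix
Overall: the synthetic mix 283/439 = 64.5%, Blend 3 239/426 = 56.1% → the synthetic mix
Neither sweeps: the synthetic mix wins 3 of 4 groups, Blend 3 wins 1. The synthetic mix wins overall but not every group — no Simpson reversal.

No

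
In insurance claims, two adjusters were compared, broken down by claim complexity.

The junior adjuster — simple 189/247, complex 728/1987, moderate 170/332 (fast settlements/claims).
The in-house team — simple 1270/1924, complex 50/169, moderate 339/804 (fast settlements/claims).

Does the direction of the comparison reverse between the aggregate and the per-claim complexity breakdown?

Yes

Simple: the junior adjuster 189/247 = 76.5%, the in-house team 1270/1924 = 66.0% → the junior adjuster
Complex: the junior adjuster 728/1987 = 36.6%, the in-house team 50/169 = 29.6% → the junior adjuster
Moderate: the junior adjuster 170/332 = 51.2%, the in-house team 339/804 = 42.2% → the junior adjuster
Overall: the junior adjuster 1087/2566 = 42.4%, the in-house team 1659/2897 = 57.3% → the in-house team
The junior adjuster wins each claim group but the in-house team wins overall — the comparison reverses. The junior adjuster's claims skew toward complex, which has a lower base rate.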